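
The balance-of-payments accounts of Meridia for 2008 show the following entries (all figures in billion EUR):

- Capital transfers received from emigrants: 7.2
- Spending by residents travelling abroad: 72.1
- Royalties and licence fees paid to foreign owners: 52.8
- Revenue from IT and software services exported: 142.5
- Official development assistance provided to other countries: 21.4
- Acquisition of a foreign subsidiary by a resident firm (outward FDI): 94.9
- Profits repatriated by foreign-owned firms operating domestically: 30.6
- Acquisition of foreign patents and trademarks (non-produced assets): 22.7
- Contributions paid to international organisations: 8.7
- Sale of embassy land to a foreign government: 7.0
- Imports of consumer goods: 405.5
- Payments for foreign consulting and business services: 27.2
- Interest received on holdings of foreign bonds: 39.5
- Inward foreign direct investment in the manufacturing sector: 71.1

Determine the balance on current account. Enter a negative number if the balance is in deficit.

-436.3

Goods: -405.5
Services: -72.1 - 27.2 - 52.8 + 142.5 = -9.6
Primary income: -30.6 + 39.5 = 8.9
Secondary income: -8.7 - 21.4 = -30.1
Current account = (-405.5) + (-9.6) + 8.9 + (-30.1) = -436.3
(Excluded from the current account — capital account: capital transfers received from emigrants 7.2, acquisition of foreign patents and trademarks (non-produced assets) 22.7, sale of embassy land to a foreign government 7.0; financial account: acquisition of a foreign subsidiary by a resident firm (outward FDI) 94.9, inward foreign direct investment in the manufacturing sector 71.1.)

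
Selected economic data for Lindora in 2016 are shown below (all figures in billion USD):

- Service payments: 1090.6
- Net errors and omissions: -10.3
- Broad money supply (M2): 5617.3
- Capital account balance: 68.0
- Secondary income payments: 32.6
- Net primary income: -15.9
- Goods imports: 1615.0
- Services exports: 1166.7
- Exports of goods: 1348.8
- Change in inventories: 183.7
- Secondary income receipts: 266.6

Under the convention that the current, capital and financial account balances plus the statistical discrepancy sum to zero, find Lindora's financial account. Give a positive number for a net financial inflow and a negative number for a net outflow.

-85.7

Goods balance = 1348.8 - 1615.0 = -266.2
Services balance = 1166.7 - 1090.6 = 76.1
Trade balance (goods + services) = -266.2 + 76.1 = -190.1
Net primary income = -15.9
Net secondary income = 266.6 - 32.6 = 234.0
Current account = -190.1 + (-15.9) + 234.0 = 28.0
Financial account = -(28.0 + 68.0 + (-10.3)) = -85.7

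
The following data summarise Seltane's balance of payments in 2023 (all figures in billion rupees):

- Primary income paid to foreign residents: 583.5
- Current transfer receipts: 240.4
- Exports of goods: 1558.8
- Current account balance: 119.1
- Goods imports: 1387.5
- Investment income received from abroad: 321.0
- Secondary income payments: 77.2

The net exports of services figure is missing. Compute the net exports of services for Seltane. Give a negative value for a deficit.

Current account = goods balance + services balance + net primary income + net secondary income
Sum of the known components = 72.0
Net exports of services = CA - (known components) = 119.1 - 72.0 = 47.1

47.1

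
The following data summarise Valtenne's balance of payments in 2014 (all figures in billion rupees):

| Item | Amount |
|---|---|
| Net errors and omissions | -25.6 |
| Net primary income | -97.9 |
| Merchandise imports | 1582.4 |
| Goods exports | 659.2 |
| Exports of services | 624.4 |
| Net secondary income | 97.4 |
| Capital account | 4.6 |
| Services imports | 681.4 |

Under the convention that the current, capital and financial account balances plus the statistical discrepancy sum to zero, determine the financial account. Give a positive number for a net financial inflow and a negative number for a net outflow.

1001.7

Goods balance = 659.2 - 1582.4 = -923.2
Services balance = 624.4 - 681.4 = -57.0
Trade balance (goods + services) = -923.2 + (-57.0) = -980.2
Net primary income = -97.9
Net secondary income = 97.4
Current account = -980.2 + (-97.9) + 97.4 = -980.7
Financial account = -(-980.7 + 4.6 + (-25.6)) = 1001.7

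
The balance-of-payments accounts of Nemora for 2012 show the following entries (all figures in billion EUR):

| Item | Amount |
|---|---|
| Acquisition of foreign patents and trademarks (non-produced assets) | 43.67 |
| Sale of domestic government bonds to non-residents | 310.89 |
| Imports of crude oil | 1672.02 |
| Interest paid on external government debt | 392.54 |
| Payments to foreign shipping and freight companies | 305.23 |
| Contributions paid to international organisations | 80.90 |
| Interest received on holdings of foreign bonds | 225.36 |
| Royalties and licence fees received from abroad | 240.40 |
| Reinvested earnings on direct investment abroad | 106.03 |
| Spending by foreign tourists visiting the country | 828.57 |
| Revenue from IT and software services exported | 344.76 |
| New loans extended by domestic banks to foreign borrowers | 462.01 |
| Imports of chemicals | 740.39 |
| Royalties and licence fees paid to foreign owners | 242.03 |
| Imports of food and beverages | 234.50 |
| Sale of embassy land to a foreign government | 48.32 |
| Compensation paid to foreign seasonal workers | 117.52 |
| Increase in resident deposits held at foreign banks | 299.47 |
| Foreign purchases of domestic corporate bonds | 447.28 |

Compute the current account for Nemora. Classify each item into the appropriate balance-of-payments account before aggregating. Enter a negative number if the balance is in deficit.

Goods: -740.39 - 1672.02 - 234.50 = -2646.91
Services: -242.03 + 828.57 - 305.23 + 344.76 + 240.40 = 866.47
Primary income: 106.03 - 117.52 + 225.36 - 392.54 = -178.67
Secondary income: -80.90
Current account = (-2646.91) + 866.47 + (-178.67) + (-80.90) = -2040.01
(Excluded from the current account — capital account: acquisition of foreign patents and trademarks (non-produced assets) 43.67, sale of embassy land to a foreign government 48.32; financial account: sale of domestic government bonds to non-residents 310.89, new loans extended by domestic banks to foreign borrowers 462.01, increase in resident deposits held at foreign banks 299.47, foreign purchases of domestic corporate bonds 447.28.)

-2040.01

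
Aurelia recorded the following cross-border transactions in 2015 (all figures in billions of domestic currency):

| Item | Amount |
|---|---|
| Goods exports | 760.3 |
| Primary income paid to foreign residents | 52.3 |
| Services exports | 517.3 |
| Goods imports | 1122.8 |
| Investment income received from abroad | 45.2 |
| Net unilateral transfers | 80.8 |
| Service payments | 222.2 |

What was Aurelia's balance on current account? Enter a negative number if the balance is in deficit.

6.3

Goods balance = 760.3 - 1122.8 = -362.5
Services balance = 517.3 - 222.2 = 295.1
Trade balance (goods + services) = -362.5 + 295.1 = -67.4
Net primary income = 45.2 - 52.3 = -7.1
Net secondary income = 80.8
Current account = -67.4 + (-7.1) + 80.8 = 6.3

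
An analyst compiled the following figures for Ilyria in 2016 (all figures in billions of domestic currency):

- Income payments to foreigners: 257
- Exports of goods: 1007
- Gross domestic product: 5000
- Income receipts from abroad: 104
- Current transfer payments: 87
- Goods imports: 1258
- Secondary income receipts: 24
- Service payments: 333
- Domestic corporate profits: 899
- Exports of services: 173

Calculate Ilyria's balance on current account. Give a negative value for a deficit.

Goods balance = 1007 - 1258 = -251
Services balance = 173 - 333 = -160
Trade balance (goods + services) = -251 + (-160) = -411
Net primary income = 104 - 257 = -153
Net secondary income = 24 - 87 = -63
Current account = -411 + (-153) + (-63) = -627

-627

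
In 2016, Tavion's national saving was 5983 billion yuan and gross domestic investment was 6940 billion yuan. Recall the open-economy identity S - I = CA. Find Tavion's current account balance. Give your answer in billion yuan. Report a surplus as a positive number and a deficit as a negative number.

CA = S - I = 5983 - 6940 = -957

-957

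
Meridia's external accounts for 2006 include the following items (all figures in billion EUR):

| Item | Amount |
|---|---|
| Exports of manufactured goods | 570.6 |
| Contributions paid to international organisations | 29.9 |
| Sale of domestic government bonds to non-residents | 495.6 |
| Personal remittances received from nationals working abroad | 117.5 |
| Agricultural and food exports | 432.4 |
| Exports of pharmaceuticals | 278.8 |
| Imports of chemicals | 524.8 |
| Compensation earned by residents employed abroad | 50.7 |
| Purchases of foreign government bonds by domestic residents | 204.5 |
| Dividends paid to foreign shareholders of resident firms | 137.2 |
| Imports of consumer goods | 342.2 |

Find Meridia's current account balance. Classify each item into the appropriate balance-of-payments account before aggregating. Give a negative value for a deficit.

415.9

Goods: 432.4 - 524.8 - 342.2 + 570.6 + 278.8 = 414.8
Primary income: 50.7 - 137.2 = -86.5
Secondary income: -29.9 + 117.5 = 87.6
Current account = 414.8 + (-86.5) + 87.6 = 415.9
(Excluded from the current account — financial account: sale of domestic government bonds to non-residents 495.6, purchases of foreign government bonds by domestic residents 204.5.)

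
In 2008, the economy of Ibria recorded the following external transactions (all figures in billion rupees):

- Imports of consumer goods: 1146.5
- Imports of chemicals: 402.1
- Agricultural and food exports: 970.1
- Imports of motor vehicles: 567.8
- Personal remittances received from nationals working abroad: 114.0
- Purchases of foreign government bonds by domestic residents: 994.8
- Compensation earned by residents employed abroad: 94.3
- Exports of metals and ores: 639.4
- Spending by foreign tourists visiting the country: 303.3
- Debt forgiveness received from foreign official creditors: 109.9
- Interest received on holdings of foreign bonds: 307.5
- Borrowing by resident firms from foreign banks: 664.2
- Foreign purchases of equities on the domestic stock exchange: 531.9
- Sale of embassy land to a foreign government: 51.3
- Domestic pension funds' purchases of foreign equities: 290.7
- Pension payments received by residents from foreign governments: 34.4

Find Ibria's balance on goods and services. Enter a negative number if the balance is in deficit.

-203.6

Goods: -402.1 + 970.1 - 567.8 + 639.4 - 1146.5 = -506.9
Services: 303.3
Trade balance = -506.9 + 303.3 = -203.6
(Excluded from the trade balance — secondary income: personal remittances received from nationals working abroad 114.0, pension payments received by residents from foreign governments 34.4; financial account: purchases of foreign government bonds by domestic residents 994.8, borrowing by resident firms from foreign banks 664.2, foreign purchases of equities on the domestic stock exchange 531.9, domestic pension funds' purchases of foreign equities 290.7; primary income: compensation earned by residents employed abroad 94.3, interest received on holdings of foreign bonds 307.5; capital account: debt forgiveness received from foreign official creditors 109.9, sale of embassy land to a foreign government 51.3.)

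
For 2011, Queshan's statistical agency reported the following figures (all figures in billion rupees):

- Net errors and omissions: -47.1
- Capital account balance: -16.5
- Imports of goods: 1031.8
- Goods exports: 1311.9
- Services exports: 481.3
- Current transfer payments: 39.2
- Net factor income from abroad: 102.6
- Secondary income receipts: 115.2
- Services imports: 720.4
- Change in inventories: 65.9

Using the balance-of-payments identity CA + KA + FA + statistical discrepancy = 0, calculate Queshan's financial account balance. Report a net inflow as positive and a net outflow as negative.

Goods balance = 1311.9 - 1031.8 = 280.1
Services balance = 481.3 - 720.4 = -239.1
Trade balance (goods + services) = 280.1 + (-239.1) = 41.0
Net primary income = 102.6
Net secondary income = 115.2 - 39.2 = 76.0
Current account = 41.0 + 102.6 + 76.0 = 219.6
Financial account = -(219.6 + (-16.5) + (-47.1)) = -156.0

-156.0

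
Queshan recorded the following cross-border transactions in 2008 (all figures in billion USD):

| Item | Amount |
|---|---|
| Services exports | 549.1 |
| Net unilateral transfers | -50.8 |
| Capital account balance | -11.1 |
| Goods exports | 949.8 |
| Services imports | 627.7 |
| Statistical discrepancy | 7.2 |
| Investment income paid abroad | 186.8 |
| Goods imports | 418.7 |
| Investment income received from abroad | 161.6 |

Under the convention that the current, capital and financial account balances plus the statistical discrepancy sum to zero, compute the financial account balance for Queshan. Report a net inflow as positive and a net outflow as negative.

Goods balance = 949.8 - 418.7 = 531.1
Services balance = 549.1 - 627.7 = -78.6
Trade balance (goods + services) = 531.1 + (-78.6) = 452.5
Net primary income = 161.6 - 186.8 = -25.2
Net secondary income = -50.8
Current account = 452.5 + (-25.2) + (-50.8) = 376.5
Financial account = -(376.5 + (-11.1) + 7.2) = -372.6

-372.6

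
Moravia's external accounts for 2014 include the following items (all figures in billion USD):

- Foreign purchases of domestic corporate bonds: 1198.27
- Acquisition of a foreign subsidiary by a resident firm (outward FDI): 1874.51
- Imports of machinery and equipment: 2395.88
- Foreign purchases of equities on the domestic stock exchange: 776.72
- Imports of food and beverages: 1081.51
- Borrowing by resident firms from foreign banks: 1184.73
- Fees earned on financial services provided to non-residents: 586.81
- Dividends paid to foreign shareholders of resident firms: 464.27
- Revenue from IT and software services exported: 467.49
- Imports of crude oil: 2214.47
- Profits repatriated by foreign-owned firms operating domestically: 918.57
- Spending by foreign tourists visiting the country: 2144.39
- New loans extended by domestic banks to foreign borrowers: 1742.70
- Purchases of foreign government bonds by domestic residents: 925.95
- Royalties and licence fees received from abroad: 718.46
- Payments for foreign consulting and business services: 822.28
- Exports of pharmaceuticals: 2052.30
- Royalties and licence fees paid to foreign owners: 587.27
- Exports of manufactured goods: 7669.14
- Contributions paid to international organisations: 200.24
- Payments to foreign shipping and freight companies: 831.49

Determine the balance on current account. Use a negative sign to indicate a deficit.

4122.61

Goods: 7669.14 - 2395.88 - 1081.51 + 2052.30 - 2214.47 = 4029.58
Services: -822.28 + 2144.39 - 831.49 + 467.49 + 586.81 + 718.46 - 587.27 = 1676.11
Primary income: -464.27 - 918.57 = -1382.84
Secondary income: -200.24
Current account = 4029.58 + 1676.11 + (-1382.84) + (-200.24) = 4122.61
(Excluded from the current account — financial account: foreign purchases of domestic corporate bonds 1198.27, acquisition of a foreign subsidiary by a resident firm (outward FDI) 1874.51, foreign purchases of equities on the domestic stock exchange 776.72, borrowing by resident firms from foreign banks 1184.73, new loans extended by domestic banks to foreign borrowers 1742.70, purchases of foreign government bonds by domestic residents 925.95.)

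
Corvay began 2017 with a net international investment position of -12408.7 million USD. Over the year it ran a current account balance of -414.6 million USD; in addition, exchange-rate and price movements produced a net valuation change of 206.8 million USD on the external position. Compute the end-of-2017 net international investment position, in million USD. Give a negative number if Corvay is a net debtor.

-12616.5

Change in NIIP = current account + net valuation change = -414.6 + 206.8 = -207.8
End-of-year NIIP = -12408.7 + (-207.8) = -12616.5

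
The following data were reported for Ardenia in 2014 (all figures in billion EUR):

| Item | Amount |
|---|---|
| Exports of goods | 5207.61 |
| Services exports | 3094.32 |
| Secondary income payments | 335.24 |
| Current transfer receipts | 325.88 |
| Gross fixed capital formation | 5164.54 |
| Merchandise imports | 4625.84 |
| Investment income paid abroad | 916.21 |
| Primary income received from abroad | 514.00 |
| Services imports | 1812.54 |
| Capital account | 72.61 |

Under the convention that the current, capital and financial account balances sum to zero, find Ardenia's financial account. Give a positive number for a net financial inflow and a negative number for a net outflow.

-1524.59

Goods balance = 5207.61 - 4625.84 = 581.77
Services balance = 3094.32 - 1812.54 = 1281.78
Trade balance (goods + services) = 581.77 + 1281.78 = 1863.55
Net primary income = 514.00 - 916.21 = -402.21
Net secondary income = 325.88 - 335.24 = -9.36
Current account = 1863.55 + (-402.21) + (-9.36) = 1451.98
Financial account = -(1451.98 + 72.61) = -1524.59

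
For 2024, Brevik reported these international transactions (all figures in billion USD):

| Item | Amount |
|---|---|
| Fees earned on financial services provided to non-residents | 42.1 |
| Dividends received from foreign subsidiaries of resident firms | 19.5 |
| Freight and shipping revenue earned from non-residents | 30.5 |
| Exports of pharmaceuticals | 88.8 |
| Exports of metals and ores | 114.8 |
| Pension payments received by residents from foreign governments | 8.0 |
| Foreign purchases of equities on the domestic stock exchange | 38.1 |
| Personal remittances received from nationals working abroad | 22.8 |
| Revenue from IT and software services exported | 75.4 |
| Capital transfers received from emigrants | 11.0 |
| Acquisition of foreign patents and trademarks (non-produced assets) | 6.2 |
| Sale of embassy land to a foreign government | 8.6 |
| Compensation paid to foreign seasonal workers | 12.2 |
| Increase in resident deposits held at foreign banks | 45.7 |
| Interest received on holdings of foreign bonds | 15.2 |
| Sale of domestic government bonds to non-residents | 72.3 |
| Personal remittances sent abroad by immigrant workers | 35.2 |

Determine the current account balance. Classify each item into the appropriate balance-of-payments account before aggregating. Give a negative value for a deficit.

369.7

Goods: 114.8 + 88.8 = 203.6
Services: 30.5 + 75.4 + 42.1 = 148.0
Primary income: -12.2 + 19.5 + 15.2 = 22.5
Secondary income: 8.0 - 35.2 + 22.8 = -4.4
Current account = 203.6 + 148.0 + 22.5 + (-4.4) = 369.7
(Excluded from the current account — financial account: foreign purchases of equities on the domestic stock exchange 38.1, increase in resident deposits held at foreign banks 45.7, sale of domestic government bonds to non-residents 72.3; capital account: capital transfers received from emigrants 11.0, acquisition of foreign patents and trademarks (non-produced assets) 6.2, sale of embassy land to a foreign government 8.6.)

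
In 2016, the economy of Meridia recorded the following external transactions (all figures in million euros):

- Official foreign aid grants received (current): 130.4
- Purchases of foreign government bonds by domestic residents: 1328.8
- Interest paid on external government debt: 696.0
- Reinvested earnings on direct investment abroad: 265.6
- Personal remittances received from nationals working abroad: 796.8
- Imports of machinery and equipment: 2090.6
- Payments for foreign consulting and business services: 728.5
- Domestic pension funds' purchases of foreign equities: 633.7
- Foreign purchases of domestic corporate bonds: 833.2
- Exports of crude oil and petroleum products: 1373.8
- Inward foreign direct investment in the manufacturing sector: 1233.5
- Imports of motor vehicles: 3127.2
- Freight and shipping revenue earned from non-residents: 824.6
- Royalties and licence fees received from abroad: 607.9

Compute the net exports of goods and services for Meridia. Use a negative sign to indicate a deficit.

-3140.0

Goods: -2090.6 + 1373.8 - 3127.2 = -3844.0
Services: 607.9 - 728.5 + 824.6 = 704.0
Trade balance = -3844.0 + 704.0 = -3140.0
(Excluded from the trade balance — secondary income: official foreign aid grants received (current) 130.4, personal remittances received from nationals working abroad 796.8; financial account: purchases of foreign government bonds by domestic residents 1328.8, domestic pension funds' purchases of foreign equities 633.7, foreign purchases of domestic corporate bonds 833.2, inward foreign direct investment in the manufacturing sector 1233.5; primary income: interest paid on external government debt 696.0, reinvested earnings on direct investment abroad 265.6.)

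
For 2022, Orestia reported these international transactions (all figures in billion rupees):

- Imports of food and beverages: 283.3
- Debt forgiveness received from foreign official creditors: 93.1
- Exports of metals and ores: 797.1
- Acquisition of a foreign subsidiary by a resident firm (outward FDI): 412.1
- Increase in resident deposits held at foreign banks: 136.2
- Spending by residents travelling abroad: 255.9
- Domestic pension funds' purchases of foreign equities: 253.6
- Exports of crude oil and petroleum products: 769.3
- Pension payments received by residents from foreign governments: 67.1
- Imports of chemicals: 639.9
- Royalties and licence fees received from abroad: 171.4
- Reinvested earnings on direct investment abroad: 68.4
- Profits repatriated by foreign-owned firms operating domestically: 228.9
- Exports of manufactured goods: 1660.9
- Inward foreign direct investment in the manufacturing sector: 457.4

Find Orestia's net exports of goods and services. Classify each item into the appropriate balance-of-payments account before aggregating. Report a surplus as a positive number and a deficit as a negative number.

Goods: 1660.9 - 283.3 + 769.3 + 797.1 - 639.9 = 2304.1
Services: 171.4 - 255.9 = -84.5
Trade balance = 2304.1 + (-84.5) = 2219.6
(Excluded from the trade balance — capital account: debt forgiveness received from foreign official creditors 93.1; financial account: acquisition of a foreign subsidiary by a resident firm (outward FDI) 412.1, increase in resident deposits held at foreign banks 136.2, domestic pension funds' purchases of foreign equities 253.6, inward foreign direct investment in the manufacturing sector 457.4; secondary income: pension payments received by residents from foreign governments 67.1; primary income: reinvested earnings on direct investment abroad 68.4, profits repatriated by foreign-owned firms operating domestically 228.9.)

2219.6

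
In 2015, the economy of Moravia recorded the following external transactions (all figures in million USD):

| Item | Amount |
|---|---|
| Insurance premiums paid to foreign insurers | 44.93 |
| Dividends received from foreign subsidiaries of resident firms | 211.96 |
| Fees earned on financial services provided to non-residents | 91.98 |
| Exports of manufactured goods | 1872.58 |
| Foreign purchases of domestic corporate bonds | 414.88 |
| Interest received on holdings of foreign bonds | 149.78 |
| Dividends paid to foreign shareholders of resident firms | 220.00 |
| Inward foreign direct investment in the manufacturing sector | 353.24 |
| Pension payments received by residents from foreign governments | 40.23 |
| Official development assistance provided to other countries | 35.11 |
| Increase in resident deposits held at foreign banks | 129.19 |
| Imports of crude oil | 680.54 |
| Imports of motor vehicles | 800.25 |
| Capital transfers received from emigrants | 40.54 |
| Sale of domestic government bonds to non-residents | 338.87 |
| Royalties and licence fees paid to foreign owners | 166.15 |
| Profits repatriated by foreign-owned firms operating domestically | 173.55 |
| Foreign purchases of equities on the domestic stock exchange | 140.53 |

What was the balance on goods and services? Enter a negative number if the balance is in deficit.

Goods: 1872.58 - 800.25 - 680.54 = 391.79
Services: 91.98 - 44.93 - 166.15 = -119.10
Trade balance = 391.79 + (-119.10) = 272.69
(Excluded from the trade balance — primary income: dividends received from foreign subsidiaries of resident firms 211.96, interest received on holdings of foreign bonds 149.78, dividends paid to foreign shareholders of resident firms 220.00, profits repatriated by foreign-owned firms operating domestically 173.55; financial account: foreign purchases of domestic corporate bonds 414.88, inward foreign direct investment in the manufacturing sector 353.24, increase in resident deposits held at foreign banks 129.19, sale of domestic government bonds to non-residents 338.87, foreign purchases of equities on the domestic stock exchange 140.53; secondary income: pension payments received by residents from foreign governments 40.23, official development assistance provided to other countries 35.11; capital account: capital transfers received from emigrants 40.54.)

272.69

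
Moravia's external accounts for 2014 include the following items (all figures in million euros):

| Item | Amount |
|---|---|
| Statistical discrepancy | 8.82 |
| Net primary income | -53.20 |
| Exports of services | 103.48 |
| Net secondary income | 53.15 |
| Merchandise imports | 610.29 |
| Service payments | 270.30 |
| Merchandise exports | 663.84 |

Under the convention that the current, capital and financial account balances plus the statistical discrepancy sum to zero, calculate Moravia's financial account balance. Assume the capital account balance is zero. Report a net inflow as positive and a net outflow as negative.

104.50

Goods balance = 663.84 - 610.29 = 53.55
Services balance = 103.48 - 270.30 = -166.82
Trade balance (goods + services) = 53.55 + (-166.82) = -113.27
Net primary income = -53.20
Net secondary income = 53.15
Current account = -113.27 + (-53.20) + 53.15 = -113.32
Financial account = -(-113.32 + 8.82) = 104.50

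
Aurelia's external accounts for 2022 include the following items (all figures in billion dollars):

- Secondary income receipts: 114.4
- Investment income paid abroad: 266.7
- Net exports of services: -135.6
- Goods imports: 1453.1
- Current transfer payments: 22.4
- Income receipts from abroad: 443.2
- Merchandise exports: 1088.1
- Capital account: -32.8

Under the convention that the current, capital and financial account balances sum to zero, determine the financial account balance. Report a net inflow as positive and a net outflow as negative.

Goods balance = 1088.1 - 1453.1 = -365.0
Services balance = -135.6
Trade balance (goods + services) = -365.0 + (-135.6) = -500.6
Net primary income = 443.2 - 266.7 = 176.5
Net secondary income = 114.4 - 22.4 = 92.0
Current account = -500.6 + 176.5 + 92.0 = -232.1
Financial account = -(-232.1 + (-32.8)) = 264.9

264.9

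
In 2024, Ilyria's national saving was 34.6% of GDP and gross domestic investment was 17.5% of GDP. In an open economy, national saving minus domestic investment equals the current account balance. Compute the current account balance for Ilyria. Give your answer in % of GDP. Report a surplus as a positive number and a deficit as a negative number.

CA = S - I = 34.6 - 17.5 = 17.1

17.1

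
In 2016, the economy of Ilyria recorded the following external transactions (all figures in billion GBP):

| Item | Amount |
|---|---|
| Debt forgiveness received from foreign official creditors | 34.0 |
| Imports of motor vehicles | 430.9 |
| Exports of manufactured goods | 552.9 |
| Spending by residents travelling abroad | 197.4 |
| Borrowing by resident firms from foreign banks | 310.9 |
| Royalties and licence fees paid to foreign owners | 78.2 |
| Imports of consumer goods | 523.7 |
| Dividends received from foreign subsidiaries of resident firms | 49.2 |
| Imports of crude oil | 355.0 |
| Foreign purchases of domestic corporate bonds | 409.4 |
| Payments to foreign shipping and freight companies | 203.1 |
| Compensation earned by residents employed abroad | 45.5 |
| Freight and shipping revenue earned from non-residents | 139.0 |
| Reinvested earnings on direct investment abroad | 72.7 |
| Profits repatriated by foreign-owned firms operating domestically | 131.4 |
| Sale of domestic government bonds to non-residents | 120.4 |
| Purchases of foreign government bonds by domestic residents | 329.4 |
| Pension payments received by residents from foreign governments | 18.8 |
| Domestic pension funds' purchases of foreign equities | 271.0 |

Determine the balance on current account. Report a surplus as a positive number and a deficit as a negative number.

-1041.6

Goods: -430.9 - 355.0 - 523.7 + 552.9 = -756.7
Services: -197.4 - 78.2 - 203.1 + 139.0 = -339.7
Primary income: 49.2 + 72.7 - 131.4 + 45.5 = 36.0
Secondary income: 18.8
Current account = (-756.7) + (-339.7) + 36.0 + 18.8 = -1041.6
(Excluded from the current account — capital account: debt forgiveness received from foreign official creditors 34.0; financial account: borrowing by resident firms from foreign banks 310.9, foreign purchases of domestic corporate bonds 409.4, sale of domestic government bonds to non-residents 120.4, purchases of foreign government bonds by domestic residents 329.4, domestic pension funds' purchases of foreign equities 271.0.)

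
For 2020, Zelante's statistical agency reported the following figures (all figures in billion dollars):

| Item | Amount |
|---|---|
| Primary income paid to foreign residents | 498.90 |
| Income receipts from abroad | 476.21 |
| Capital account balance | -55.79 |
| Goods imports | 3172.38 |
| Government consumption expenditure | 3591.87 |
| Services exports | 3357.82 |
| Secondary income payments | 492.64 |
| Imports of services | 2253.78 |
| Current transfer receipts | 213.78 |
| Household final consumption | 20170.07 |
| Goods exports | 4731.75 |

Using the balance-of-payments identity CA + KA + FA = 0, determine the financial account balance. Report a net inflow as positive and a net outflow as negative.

Goods balance = 4731.75 - 3172.38 = 1559.37
Services balance = 3357.82 - 2253.78 = 1104.04
Trade balance (goods + services) = 1559.37 + 1104.04 = 2663.41
Net primary income = 476.21 - 498.90 = -22.69
Net secondary income = 213.78 - 492.64 = -278.86
Current account = 2663.41 + (-22.69) + (-278.86) = 2361.86
Financial account = -(2361.86 + (-55.79)) = -2306.07

-2306.07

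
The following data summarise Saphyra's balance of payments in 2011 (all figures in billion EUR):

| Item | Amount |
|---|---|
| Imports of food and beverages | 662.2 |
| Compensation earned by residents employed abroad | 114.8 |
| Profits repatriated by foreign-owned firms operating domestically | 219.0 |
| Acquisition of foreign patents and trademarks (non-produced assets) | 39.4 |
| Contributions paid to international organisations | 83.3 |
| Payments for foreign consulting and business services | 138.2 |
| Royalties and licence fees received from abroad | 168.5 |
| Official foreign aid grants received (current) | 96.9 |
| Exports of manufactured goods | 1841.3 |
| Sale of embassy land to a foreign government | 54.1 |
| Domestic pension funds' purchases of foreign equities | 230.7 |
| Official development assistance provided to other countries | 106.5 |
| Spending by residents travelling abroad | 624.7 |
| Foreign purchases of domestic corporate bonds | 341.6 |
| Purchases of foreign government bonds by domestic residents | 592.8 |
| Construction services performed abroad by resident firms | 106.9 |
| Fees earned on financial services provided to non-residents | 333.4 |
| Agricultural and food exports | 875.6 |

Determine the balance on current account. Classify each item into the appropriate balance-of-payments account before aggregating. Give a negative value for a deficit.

1703.5

Goods: 875.6 - 662.2 + 1841.3 = 2054.7
Services: -138.2 + 106.9 + 168.5 + 333.4 - 624.7 = -154.1
Primary income: 114.8 - 219.0 = -104.2
Secondary income: -83.3 + 96.9 - 106.5 = -92.9
Current account = 2054.7 + (-154.1) + (-104.2) + (-92.9) = 1703.5
(Excluded from the current account — capital account: acquisition of foreign patents and trademarks (non-produced assets) 39.4, sale of embassy land to a foreign government 54.1; financial account: domestic pension funds' purchases of foreign equities 230.7, foreign purchases of domestic corporate bonds 341.6, purchases of foreign government bonds by domestic residents 592.8.)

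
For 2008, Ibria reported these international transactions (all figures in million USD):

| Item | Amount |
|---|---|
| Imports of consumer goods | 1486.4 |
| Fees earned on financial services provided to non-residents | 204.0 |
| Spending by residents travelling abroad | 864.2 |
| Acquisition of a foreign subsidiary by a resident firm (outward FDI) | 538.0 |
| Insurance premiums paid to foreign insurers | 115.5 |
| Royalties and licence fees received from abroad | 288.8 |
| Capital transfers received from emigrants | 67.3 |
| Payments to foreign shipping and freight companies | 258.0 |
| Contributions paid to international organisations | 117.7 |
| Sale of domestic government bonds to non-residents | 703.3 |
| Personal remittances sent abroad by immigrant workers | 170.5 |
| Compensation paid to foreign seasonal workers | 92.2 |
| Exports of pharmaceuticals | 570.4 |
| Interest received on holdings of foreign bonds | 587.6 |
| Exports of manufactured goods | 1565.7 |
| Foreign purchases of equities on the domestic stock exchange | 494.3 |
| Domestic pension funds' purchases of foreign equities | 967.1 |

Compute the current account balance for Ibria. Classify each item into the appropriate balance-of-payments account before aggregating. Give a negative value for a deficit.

112.0

Goods: 1565.7 - 1486.4 + 570.4 = 649.7
Services: 204.0 - 115.5 + 288.8 - 864.2 - 258.0 = -744.9
Primary income: 587.6 - 92.2 = 495.4
Secondary income: -117.7 - 170.5 = -288.2
Current account = 649.7 + (-744.9) + 495.4 + (-288.2) = 112.0
(Excluded from the current account — financial account: acquisition of a foreign subsidiary by a resident firm (outward FDI) 538.0, sale of domestic government bonds to non-residents 703.3, foreign purchases of equities on the domestic stock exchange 494.3, domestic pension funds' purchases of foreign equities 967.1; capital account: capital transfers received from emigrants 67.3.)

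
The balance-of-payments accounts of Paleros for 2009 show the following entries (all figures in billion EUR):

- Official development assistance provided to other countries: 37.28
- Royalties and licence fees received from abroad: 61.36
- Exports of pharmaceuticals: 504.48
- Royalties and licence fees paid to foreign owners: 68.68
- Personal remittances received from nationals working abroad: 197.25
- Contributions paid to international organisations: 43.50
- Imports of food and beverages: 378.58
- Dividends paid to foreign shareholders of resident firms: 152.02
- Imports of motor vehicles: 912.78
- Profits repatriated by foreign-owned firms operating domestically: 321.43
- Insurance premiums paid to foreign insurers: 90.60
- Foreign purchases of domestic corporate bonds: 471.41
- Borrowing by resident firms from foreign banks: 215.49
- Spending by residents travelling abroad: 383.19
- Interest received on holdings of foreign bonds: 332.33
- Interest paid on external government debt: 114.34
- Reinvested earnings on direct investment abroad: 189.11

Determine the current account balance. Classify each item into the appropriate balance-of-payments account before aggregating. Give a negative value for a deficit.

Goods: 504.48 - 378.58 - 912.78 = -786.88
Services: -68.68 - 383.19 - 90.60 + 61.36 = -481.11
Primary income: -321.43 - 114.34 - 152.02 + 332.33 + 189.11 = -66.35
Secondary income: -37.28 - 43.50 + 197.25 = 116.47
Current account = (-786.88) + (-481.11) + (-66.35) + 116.47 = -1217.87
(Excluded from the current account — financial account: foreign purchases of domestic corporate bonds 471.41, borrowing by resident firms from foreign banks 215.49.)

-1217.87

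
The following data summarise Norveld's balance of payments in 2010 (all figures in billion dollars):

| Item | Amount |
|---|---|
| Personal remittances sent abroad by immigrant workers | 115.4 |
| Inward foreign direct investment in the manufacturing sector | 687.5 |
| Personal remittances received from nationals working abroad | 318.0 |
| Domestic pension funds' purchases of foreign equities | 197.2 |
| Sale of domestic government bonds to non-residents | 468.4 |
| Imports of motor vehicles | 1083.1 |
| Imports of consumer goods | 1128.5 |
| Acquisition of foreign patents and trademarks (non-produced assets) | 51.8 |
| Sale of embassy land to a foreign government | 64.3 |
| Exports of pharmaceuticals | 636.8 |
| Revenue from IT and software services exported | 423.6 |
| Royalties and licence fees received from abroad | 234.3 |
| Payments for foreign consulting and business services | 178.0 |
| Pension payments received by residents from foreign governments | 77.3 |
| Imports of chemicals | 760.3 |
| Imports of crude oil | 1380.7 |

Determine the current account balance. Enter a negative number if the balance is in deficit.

Goods: -1128.5 - 1380.7 - 1083.1 + 636.8 - 760.3 = -3715.8
Services: 423.6 + 234.3 - 178.0 = 479.9
Secondary income: 77.3 + 318.0 - 115.4 = 279.9
Current account = (-3715.8) + 479.9 + 279.9 = -2956.0
(Excluded from the current account — financial account: inward foreign direct investment in the manufacturing sector 687.5, domestic pension funds' purchases of foreign equities 197.2, sale of domestic government bonds to non-residents 468.4; capital account: acquisition of foreign patents and trademarks (non-produced assets) 51.8, sale of embassy land to a foreign government 64.3.)

-2956.0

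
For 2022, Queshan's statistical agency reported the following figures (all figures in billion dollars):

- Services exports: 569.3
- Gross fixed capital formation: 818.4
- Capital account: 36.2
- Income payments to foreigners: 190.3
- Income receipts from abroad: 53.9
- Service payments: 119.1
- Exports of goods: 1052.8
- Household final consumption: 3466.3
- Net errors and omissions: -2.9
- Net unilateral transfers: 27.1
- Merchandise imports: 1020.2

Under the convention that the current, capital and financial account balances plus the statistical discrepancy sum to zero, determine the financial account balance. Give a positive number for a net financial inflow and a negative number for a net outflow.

-406.8

Goods balance = 1052.8 - 1020.2 = 32.6
Services balance = 569.3 - 119.1 = 450.2
Trade balance (goods + services) = 32.6 + 450.2 = 482.8
Net primary income = 53.9 - 190.3 = -136.4
Net secondary income = 27.1
Current account = 482.8 + (-136.4) + 27.1 = 373.5
Financial account = -(373.5 + 36.2 + (-2.9)) = -406.8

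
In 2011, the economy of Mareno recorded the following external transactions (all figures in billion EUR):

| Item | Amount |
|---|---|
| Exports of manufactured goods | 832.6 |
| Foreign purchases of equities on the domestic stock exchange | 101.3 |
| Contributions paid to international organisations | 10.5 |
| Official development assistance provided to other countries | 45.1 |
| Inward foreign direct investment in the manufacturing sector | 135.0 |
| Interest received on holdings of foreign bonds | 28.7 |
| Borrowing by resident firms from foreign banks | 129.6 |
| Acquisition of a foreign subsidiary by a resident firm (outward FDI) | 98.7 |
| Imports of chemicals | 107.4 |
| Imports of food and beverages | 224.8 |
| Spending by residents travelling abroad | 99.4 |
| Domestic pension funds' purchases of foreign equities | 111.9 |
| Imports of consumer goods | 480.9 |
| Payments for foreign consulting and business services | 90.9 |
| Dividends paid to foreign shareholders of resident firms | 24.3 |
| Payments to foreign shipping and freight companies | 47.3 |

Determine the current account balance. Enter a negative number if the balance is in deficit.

-269.3

Goods: -480.9 + 832.6 - 224.8 - 107.4 = 19.5
Services: -99.4 - 90.9 - 47.3 = -237.6
Primary income: 28.7 - 24.3 = 4.4
Secondary income: -45.1 - 10.5 = -55.6
Current account = 19.5 + (-237.6) + 4.4 + (-55.6) = -269.3
(Excluded from the current account — financial account: foreign purchases of equities on the domestic stock exchange 101.3, inward foreign direct investment in the manufacturing sector 135.0, borrowing by resident firms from foreign banks 129.6, acquisition of a foreign subsidiary by a resident firm (outward FDI) 98.7, domestic pension funds' purchases of foreign equities 111.9.)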